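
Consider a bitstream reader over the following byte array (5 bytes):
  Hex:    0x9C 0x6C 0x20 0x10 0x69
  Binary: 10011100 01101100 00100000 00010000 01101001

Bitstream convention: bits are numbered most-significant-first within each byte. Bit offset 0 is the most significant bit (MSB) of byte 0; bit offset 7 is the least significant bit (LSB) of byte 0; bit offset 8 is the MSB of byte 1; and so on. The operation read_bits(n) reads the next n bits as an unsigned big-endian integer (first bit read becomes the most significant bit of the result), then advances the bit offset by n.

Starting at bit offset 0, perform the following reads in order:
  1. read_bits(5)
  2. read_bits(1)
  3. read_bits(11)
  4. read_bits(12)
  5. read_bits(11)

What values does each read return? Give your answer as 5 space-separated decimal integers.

Read 1: bits[0:5] width=5 -> value=19 (bin 10011); offset now 5 = byte 0 bit 5; 35 bits remain
Read 2: bits[5:6] width=1 -> value=1 (bin 1); offset now 6 = byte 0 bit 6; 34 bits remain
Read 3: bits[6:17] width=11 -> value=216 (bin 00011011000); offset now 17 = byte 2 bit 1; 23 bits remain
Read 4: bits[17:29] width=12 -> value=1026 (bin 010000000010); offset now 29 = byte 3 bit 5; 11 bits remain
Read 5: bits[29:40] width=11 -> value=105 (bin 00001101001); offset now 40 = byte 5 bit 0; 0 bits remain

Answer: 19 1 216 1026 105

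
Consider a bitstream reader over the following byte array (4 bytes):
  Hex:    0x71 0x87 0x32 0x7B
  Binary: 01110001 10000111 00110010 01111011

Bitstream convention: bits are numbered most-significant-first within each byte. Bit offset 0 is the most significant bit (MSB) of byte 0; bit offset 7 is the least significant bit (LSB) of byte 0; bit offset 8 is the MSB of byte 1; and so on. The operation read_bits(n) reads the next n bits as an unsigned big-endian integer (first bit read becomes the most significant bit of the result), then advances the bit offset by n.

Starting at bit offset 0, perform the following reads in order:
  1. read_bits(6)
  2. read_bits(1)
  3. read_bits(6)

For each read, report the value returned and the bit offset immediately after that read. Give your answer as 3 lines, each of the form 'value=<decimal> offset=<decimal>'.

Answer: value=28 offset=6
value=0 offset=7
value=48 offset=13

Derivation:
Read 1: bits[0:6] width=6 -> value=28 (bin 011100); offset now 6 = byte 0 bit 6; 26 bits remain
Read 2: bits[6:7] width=1 -> value=0 (bin 0); offset now 7 = byte 0 bit 7; 25 bits remain
Read 3: bits[7:13] width=6 -> value=48 (bin 110000); offset now 13 = byte 1 bit 5; 19 bits remain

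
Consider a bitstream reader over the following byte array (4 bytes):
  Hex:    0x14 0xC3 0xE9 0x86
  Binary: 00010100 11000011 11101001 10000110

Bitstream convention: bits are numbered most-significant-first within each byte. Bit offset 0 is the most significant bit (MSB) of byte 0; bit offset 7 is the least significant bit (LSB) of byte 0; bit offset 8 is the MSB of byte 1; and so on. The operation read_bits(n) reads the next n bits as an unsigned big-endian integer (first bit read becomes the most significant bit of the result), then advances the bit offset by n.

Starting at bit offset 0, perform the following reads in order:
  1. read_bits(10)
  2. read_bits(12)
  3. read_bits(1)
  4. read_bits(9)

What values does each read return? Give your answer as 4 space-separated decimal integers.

Read 1: bits[0:10] width=10 -> value=83 (bin 0001010011); offset now 10 = byte 1 bit 2; 22 bits remain
Read 2: bits[10:22] width=12 -> value=250 (bin 000011111010); offset now 22 = byte 2 bit 6; 10 bits remain
Read 3: bits[22:23] width=1 -> value=0 (bin 0); offset now 23 = byte 2 bit 7; 9 bits remain
Read 4: bits[23:32] width=9 -> value=390 (bin 110000110); offset now 32 = byte 4 bit 0; 0 bits remain

Answer: 83 250 0 390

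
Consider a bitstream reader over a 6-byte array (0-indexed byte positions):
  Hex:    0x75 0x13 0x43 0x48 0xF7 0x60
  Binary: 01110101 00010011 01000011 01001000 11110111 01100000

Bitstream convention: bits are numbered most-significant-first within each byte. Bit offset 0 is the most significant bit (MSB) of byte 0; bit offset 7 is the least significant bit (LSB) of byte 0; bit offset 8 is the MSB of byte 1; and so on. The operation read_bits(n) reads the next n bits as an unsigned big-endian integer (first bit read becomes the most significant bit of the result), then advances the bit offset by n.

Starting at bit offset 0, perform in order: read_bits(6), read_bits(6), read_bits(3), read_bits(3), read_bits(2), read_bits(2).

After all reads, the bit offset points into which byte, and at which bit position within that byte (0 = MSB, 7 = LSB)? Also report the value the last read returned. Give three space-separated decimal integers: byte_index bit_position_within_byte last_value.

Read 1: bits[0:6] width=6 -> value=29 (bin 011101); offset now 6 = byte 0 bit 6; 42 bits remain
Read 2: bits[6:12] width=6 -> value=17 (bin 010001); offset now 12 = byte 1 bit 4; 36 bits remain
Read 3: bits[12:15] width=3 -> value=1 (bin 001); offset now 15 = byte 1 bit 7; 33 bits remain
Read 4: bits[15:18] width=3 -> value=5 (bin 101); offset now 18 = byte 2 bit 2; 30 bits remain
Read 5: bits[18:20] width=2 -> value=0 (bin 00); offset now 20 = byte 2 bit 4; 28 bits remain
Read 6: bits[20:22] width=2 -> value=0 (bin 00); offset now 22 = byte 2 bit 6; 26 bits remain

Answer: 2 6 0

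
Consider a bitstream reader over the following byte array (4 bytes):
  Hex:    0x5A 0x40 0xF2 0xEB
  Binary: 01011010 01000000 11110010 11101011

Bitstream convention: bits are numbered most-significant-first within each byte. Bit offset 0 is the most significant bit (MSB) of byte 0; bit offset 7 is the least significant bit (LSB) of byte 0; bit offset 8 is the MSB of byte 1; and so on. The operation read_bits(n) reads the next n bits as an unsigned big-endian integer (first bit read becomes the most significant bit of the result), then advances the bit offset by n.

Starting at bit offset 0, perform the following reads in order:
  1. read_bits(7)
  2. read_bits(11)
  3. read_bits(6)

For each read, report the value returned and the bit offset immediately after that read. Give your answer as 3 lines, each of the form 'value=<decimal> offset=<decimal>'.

Read 1: bits[0:7] width=7 -> value=45 (bin 0101101); offset now 7 = byte 0 bit 7; 25 bits remain
Read 2: bits[7:18] width=11 -> value=259 (bin 00100000011); offset now 18 = byte 2 bit 2; 14 bits remain
Read 3: bits[18:24] width=6 -> value=50 (bin 110010); offset now 24 = byte 3 bit 0; 8 bits remain

Answer: value=45 offset=7
value=259 offset=18
value=50 offset=24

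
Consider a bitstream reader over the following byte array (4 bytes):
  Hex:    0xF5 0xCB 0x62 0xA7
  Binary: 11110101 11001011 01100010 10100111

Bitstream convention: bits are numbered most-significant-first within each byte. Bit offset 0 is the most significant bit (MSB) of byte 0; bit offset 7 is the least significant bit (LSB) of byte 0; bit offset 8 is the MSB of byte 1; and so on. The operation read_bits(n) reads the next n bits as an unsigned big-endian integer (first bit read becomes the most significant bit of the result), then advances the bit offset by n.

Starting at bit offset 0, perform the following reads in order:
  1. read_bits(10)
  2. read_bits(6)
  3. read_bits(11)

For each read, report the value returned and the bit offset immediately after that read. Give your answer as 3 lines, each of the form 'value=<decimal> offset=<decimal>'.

Answer: value=983 offset=10
value=11 offset=16
value=789 offset=27

Derivation:
Read 1: bits[0:10] width=10 -> value=983 (bin 1111010111); offset now 10 = byte 1 bit 2; 22 bits remain
Read 2: bits[10:16] width=6 -> value=11 (bin 001011); offset now 16 = byte 2 bit 0; 16 bits remain
Read 3: bits[16:27] width=11 -> value=789 (bin 01100010101); offset now 27 = byte 3 bit 3; 5 bits remain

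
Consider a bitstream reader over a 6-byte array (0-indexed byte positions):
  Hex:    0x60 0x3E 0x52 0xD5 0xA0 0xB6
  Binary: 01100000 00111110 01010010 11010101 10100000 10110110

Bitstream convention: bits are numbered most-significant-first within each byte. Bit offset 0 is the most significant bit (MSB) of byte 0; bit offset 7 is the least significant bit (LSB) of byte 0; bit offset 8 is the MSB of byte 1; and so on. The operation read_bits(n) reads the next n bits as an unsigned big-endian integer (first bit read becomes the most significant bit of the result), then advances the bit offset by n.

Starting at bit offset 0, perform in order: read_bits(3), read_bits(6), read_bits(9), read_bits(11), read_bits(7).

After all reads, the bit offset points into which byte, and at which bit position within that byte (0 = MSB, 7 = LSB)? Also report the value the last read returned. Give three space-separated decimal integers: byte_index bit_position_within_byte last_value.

Read 1: bits[0:3] width=3 -> value=3 (bin 011); offset now 3 = byte 0 bit 3; 45 bits remain
Read 2: bits[3:9] width=6 -> value=0 (bin 000000); offset now 9 = byte 1 bit 1; 39 bits remain
Read 3: bits[9:18] width=9 -> value=249 (bin 011111001); offset now 18 = byte 2 bit 2; 30 bits remain
Read 4: bits[18:29] width=11 -> value=602 (bin 01001011010); offset now 29 = byte 3 bit 5; 19 bits remain
Read 5: bits[29:36] width=7 -> value=90 (bin 1011010); offset now 36 = byte 4 bit 4; 12 bits remain

Answer: 4 4 90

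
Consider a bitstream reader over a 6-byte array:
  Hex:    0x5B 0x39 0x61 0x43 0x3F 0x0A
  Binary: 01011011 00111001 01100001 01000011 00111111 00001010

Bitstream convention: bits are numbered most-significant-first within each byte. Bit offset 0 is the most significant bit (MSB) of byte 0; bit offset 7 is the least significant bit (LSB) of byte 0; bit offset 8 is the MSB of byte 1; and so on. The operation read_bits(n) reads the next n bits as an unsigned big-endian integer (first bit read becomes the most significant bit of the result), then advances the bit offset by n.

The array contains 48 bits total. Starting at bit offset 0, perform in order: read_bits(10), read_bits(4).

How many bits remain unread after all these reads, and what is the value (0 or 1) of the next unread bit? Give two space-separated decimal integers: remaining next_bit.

Read 1: bits[0:10] width=10 -> value=364 (bin 0101101100); offset now 10 = byte 1 bit 2; 38 bits remain
Read 2: bits[10:14] width=4 -> value=14 (bin 1110); offset now 14 = byte 1 bit 6; 34 bits remain

Answer: 34 0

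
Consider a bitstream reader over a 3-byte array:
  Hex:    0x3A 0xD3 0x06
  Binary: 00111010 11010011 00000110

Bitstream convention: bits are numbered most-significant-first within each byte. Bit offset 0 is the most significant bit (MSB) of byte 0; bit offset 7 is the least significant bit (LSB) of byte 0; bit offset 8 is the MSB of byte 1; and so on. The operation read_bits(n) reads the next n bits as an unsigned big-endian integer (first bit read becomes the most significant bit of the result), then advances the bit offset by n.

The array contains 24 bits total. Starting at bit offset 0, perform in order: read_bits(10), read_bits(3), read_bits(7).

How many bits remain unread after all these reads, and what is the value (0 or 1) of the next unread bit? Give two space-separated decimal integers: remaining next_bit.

Answer: 4 0

Derivation:
Read 1: bits[0:10] width=10 -> value=235 (bin 0011101011); offset now 10 = byte 1 bit 2; 14 bits remain
Read 2: bits[10:13] width=3 -> value=2 (bin 010); offset now 13 = byte 1 bit 5; 11 bits remain
Read 3: bits[13:20] width=7 -> value=48 (bin 0110000); offset now 20 = byte 2 bit 4; 4 bits remain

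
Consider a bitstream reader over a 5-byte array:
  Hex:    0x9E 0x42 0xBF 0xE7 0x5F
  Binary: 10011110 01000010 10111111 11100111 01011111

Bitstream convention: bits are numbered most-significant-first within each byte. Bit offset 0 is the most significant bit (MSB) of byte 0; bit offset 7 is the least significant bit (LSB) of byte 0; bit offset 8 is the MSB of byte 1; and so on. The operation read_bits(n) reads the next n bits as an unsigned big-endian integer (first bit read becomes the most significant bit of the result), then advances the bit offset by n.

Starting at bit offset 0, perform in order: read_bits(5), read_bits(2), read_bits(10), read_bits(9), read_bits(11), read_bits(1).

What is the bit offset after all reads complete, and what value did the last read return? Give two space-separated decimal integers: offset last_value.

Answer: 38 1

Derivation:
Read 1: bits[0:5] width=5 -> value=19 (bin 10011); offset now 5 = byte 0 bit 5; 35 bits remain
Read 2: bits[5:7] width=2 -> value=3 (bin 11); offset now 7 = byte 0 bit 7; 33 bits remain
Read 3: bits[7:17] width=10 -> value=133 (bin 0010000101); offset now 17 = byte 2 bit 1; 23 bits remain
Read 4: bits[17:26] width=9 -> value=255 (bin 011111111); offset now 26 = byte 3 bit 2; 14 bits remain
Read 5: bits[26:37] width=11 -> value=1259 (bin 10011101011); offset now 37 = byte 4 bit 5; 3 bits remain
Read 6: bits[37:38] width=1 -> value=1 (bin 1); offset now 38 = byte 4 bit 6; 2 bits remain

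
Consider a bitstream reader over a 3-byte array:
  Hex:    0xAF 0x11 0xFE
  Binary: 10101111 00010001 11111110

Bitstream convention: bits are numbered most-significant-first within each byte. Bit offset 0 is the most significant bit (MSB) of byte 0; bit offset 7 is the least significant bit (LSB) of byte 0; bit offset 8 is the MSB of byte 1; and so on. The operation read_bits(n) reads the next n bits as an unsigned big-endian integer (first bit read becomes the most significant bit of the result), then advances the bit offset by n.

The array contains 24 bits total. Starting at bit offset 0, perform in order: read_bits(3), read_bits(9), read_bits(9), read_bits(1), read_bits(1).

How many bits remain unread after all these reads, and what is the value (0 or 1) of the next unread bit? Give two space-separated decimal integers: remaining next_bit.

Answer: 1 0

Derivation:
Read 1: bits[0:3] width=3 -> value=5 (bin 101); offset now 3 = byte 0 bit 3; 21 bits remain
Read 2: bits[3:12] width=9 -> value=241 (bin 011110001); offset now 12 = byte 1 bit 4; 12 bits remain
Read 3: bits[12:21] width=9 -> value=63 (bin 000111111); offset now 21 = byte 2 bit 5; 3 bits remain
Read 4: bits[21:22] width=1 -> value=1 (bin 1); offset now 22 = byte 2 bit 6; 2 bits remain
Read 5: bits[22:23] width=1 -> value=1 (bin 1); offset now 23 = byte 2 bit 7; 1 bits remain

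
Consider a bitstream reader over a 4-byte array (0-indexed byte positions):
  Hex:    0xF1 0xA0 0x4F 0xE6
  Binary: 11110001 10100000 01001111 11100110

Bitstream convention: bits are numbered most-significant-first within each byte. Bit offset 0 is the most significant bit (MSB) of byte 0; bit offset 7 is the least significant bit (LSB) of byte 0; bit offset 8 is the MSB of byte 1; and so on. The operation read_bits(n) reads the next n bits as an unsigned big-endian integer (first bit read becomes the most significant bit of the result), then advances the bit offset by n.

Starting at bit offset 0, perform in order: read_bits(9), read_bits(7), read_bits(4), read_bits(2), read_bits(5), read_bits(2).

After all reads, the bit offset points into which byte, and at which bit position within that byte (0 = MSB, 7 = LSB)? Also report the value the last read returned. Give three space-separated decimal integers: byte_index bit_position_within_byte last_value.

Read 1: bits[0:9] width=9 -> value=483 (bin 111100011); offset now 9 = byte 1 bit 1; 23 bits remain
Read 2: bits[9:16] width=7 -> value=32 (bin 0100000); offset now 16 = byte 2 bit 0; 16 bits remain
Read 3: bits[16:20] width=4 -> value=4 (bin 0100); offset now 20 = byte 2 bit 4; 12 bits remain
Read 4: bits[20:22] width=2 -> value=3 (bin 11); offset now 22 = byte 2 bit 6; 10 bits remain
Read 5: bits[22:27] width=5 -> value=31 (bin 11111); offset now 27 = byte 3 bit 3; 5 bits remain
Read 6: bits[27:29] width=2 -> value=0 (bin 00); offset now 29 = byte 3 bit 5; 3 bits remain

Answer: 3 5 0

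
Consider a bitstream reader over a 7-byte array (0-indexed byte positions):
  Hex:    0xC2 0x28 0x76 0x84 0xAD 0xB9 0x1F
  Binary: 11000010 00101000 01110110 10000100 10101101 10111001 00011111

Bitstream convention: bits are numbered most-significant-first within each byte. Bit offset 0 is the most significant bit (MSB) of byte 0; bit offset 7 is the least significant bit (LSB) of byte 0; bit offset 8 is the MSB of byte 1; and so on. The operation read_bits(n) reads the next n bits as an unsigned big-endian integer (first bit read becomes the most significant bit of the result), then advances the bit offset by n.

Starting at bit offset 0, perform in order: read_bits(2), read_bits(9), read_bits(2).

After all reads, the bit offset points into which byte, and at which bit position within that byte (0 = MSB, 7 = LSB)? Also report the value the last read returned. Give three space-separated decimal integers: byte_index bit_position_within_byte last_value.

Answer: 1 5 1

Derivation:
Read 1: bits[0:2] width=2 -> value=3 (bin 11); offset now 2 = byte 0 bit 2; 54 bits remain
Read 2: bits[2:11] width=9 -> value=17 (bin 000010001); offset now 11 = byte 1 bit 3; 45 bits remain
Read 3: bits[11:13] width=2 -> value=1 (bin 01); offset now 13 = byte 1 bit 5; 43 bits remain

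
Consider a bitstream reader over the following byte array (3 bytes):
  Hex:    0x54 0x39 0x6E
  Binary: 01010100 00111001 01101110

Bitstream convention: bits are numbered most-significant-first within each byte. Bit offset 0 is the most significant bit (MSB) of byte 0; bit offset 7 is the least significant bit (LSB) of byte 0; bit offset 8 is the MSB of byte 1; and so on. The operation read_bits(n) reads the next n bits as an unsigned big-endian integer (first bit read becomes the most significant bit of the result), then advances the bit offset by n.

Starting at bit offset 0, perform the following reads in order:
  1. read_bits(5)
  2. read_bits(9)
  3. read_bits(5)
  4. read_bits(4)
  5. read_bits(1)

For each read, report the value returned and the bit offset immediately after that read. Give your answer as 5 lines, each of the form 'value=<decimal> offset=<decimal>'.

Answer: value=10 offset=5
value=270 offset=14
value=11 offset=19
value=7 offset=23
value=0 offset=24

Derivation:
Read 1: bits[0:5] width=5 -> value=10 (bin 01010); offset now 5 = byte 0 bit 5; 19 bits remain
Read 2: bits[5:14] width=9 -> value=270 (bin 100001110); offset now 14 = byte 1 bit 6; 10 bits remain
Read 3: bits[14:19] width=5 -> value=11 (bin 01011); offset now 19 = byte 2 bit 3; 5 bits remain
Read 4: bits[19:23] width=4 -> value=7 (bin 0111); offset now 23 = byte 2 bit 7; 1 bits remain
Read 5: bits[23:24] width=1 -> value=0 (bin 0); offset now 24 = byte 3 bit 0; 0 bits remain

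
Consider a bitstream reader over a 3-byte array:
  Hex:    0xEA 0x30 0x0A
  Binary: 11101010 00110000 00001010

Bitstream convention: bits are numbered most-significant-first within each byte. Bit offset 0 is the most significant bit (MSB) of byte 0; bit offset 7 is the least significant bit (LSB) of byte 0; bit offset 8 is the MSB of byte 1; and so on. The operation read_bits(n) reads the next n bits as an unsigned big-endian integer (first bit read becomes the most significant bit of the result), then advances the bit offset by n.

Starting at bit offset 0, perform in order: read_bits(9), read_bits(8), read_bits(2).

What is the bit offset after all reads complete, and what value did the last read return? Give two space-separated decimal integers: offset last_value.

Read 1: bits[0:9] width=9 -> value=468 (bin 111010100); offset now 9 = byte 1 bit 1; 15 bits remain
Read 2: bits[9:17] width=8 -> value=96 (bin 01100000); offset now 17 = byte 2 bit 1; 7 bits remain
Read 3: bits[17:19] width=2 -> value=0 (bin 00); offset now 19 = byte 2 bit 3; 5 bits remain

Answer: 19 0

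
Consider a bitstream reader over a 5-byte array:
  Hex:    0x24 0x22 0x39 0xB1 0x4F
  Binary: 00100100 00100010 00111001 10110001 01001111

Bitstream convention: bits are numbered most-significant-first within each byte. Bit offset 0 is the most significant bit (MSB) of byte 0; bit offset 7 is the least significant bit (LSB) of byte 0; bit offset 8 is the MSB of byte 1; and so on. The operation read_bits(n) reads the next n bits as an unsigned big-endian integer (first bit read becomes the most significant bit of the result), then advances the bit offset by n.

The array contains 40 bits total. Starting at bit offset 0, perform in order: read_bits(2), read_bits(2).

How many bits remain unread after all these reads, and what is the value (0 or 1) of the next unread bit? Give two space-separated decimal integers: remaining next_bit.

Read 1: bits[0:2] width=2 -> value=0 (bin 00); offset now 2 = byte 0 bit 2; 38 bits remain
Read 2: bits[2:4] width=2 -> value=2 (bin 10); offset now 4 = byte 0 bit 4; 36 bits remain

Answer: 36 0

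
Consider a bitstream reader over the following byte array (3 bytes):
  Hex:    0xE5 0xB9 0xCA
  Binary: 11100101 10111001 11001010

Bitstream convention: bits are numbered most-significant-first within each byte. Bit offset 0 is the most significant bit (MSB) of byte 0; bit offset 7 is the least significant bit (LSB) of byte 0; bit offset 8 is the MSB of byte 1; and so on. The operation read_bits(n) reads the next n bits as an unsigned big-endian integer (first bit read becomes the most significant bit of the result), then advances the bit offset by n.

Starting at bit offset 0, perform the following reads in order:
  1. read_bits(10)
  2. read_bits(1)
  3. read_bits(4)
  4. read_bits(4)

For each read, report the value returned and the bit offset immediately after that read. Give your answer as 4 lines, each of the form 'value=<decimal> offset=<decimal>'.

Read 1: bits[0:10] width=10 -> value=918 (bin 1110010110); offset now 10 = byte 1 bit 2; 14 bits remain
Read 2: bits[10:11] width=1 -> value=1 (bin 1); offset now 11 = byte 1 bit 3; 13 bits remain
Read 3: bits[11:15] width=4 -> value=12 (bin 1100); offset now 15 = byte 1 bit 7; 9 bits remain
Read 4: bits[15:19] width=4 -> value=14 (bin 1110); offset now 19 = byte 2 bit 3; 5 bits remain

Answer: value=918 offset=10
value=1 offset=11
value=12 offset=15
value=14 offset=19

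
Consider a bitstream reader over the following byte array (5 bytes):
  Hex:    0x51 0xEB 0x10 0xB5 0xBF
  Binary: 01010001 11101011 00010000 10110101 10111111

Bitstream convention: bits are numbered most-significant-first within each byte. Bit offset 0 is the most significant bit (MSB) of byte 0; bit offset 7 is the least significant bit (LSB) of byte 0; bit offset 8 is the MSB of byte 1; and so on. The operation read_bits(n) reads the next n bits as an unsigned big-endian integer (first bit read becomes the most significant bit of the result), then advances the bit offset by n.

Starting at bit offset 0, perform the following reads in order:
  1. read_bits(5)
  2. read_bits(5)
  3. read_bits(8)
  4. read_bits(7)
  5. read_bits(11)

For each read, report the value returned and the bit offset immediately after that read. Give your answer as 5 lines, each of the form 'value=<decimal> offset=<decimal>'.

Read 1: bits[0:5] width=5 -> value=10 (bin 01010); offset now 5 = byte 0 bit 5; 35 bits remain
Read 2: bits[5:10] width=5 -> value=7 (bin 00111); offset now 10 = byte 1 bit 2; 30 bits remain
Read 3: bits[10:18] width=8 -> value=172 (bin 10101100); offset now 18 = byte 2 bit 2; 22 bits remain
Read 4: bits[18:25] width=7 -> value=33 (bin 0100001); offset now 25 = byte 3 bit 1; 15 bits remain
Read 5: bits[25:36] width=11 -> value=859 (bin 01101011011); offset now 36 = byte 4 bit 4; 4 bits remain

Answer: value=10 offset=5
value=7 offset=10
value=172 offset=18
value=33 offset=25
value=859 offset=36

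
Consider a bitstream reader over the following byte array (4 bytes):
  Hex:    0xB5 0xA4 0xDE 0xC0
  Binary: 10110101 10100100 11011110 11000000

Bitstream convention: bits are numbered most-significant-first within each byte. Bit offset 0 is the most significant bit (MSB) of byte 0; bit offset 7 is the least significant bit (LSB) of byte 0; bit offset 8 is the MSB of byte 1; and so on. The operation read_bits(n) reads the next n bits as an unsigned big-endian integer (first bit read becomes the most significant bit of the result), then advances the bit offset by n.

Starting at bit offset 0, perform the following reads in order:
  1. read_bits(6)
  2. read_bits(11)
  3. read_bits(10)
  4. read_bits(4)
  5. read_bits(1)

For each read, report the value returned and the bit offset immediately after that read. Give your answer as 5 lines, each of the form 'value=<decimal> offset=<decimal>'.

Read 1: bits[0:6] width=6 -> value=45 (bin 101101); offset now 6 = byte 0 bit 6; 26 bits remain
Read 2: bits[6:17] width=11 -> value=841 (bin 01101001001); offset now 17 = byte 2 bit 1; 15 bits remain
Read 3: bits[17:27] width=10 -> value=758 (bin 1011110110); offset now 27 = byte 3 bit 3; 5 bits remain
Read 4: bits[27:31] width=4 -> value=0 (bin 0000); offset now 31 = byte 3 bit 7; 1 bits remain
Read 5: bits[31:32] width=1 -> value=0 (bin 0); offset now 32 = byte 4 bit 0; 0 bits remain

Answer: value=45 offset=6
value=841 offset=17
value=758 offset=27
value=0 offset=31
value=0 offset=32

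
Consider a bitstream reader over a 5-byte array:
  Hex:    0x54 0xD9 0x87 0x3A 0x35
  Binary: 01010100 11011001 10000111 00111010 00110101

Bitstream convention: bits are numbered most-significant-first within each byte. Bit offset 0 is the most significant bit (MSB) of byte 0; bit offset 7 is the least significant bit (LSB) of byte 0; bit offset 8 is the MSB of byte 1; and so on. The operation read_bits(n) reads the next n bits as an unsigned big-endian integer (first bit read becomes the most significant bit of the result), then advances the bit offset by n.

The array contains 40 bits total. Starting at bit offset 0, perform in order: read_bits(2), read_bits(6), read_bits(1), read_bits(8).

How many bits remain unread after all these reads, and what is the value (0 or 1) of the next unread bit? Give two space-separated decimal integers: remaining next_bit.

Read 1: bits[0:2] width=2 -> value=1 (bin 01); offset now 2 = byte 0 bit 2; 38 bits remain
Read 2: bits[2:8] width=6 -> value=20 (bin 010100); offset now 8 = byte 1 bit 0; 32 bits remain
Read 3: bits[8:9] width=1 -> value=1 (bin 1); offset now 9 = byte 1 bit 1; 31 bits remain
Read 4: bits[9:17] width=8 -> value=179 (bin 10110011); offset now 17 = byte 2 bit 1; 23 bits remain

Answer: 23 0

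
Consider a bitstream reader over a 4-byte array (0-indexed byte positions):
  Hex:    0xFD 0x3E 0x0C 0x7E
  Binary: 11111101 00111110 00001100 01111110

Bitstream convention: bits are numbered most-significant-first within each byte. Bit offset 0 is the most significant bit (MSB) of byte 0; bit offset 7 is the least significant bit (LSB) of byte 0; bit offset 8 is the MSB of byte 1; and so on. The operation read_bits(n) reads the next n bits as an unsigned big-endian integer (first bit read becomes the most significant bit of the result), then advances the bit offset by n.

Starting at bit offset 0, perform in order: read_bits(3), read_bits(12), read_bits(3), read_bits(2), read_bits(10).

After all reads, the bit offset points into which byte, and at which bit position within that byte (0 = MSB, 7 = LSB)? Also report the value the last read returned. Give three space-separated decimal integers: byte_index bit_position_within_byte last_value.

Answer: 3 6 799

Derivation:
Read 1: bits[0:3] width=3 -> value=7 (bin 111); offset now 3 = byte 0 bit 3; 29 bits remain
Read 2: bits[3:15] width=12 -> value=3743 (bin 111010011111); offset now 15 = byte 1 bit 7; 17 bits remain
Read 3: bits[15:18] width=3 -> value=0 (bin 000); offset now 18 = byte 2 bit 2; 14 bits remain
Read 4: bits[18:20] width=2 -> value=0 (bin 00); offset now 20 = byte 2 bit 4; 12 bits remain
Read 5: bits[20:30] width=10 -> value=799 (bin 1100011111); offset now 30 = byte 3 bit 6; 2 bits remain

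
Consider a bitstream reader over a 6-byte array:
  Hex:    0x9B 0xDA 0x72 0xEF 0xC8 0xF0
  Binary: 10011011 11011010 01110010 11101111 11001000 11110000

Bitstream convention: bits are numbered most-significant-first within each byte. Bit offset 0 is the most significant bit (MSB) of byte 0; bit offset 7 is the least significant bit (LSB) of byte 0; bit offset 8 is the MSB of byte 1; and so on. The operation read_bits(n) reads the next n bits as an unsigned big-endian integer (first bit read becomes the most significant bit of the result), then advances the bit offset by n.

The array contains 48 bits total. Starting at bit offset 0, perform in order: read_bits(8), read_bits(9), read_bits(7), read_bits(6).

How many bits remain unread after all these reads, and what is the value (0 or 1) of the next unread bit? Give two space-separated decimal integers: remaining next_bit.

Read 1: bits[0:8] width=8 -> value=155 (bin 10011011); offset now 8 = byte 1 bit 0; 40 bits remain
Read 2: bits[8:17] width=9 -> value=436 (bin 110110100); offset now 17 = byte 2 bit 1; 31 bits remain
Read 3: bits[17:24] width=7 -> value=114 (bin 1110010); offset now 24 = byte 3 bit 0; 24 bits remain
Read 4: bits[24:30] width=6 -> value=59 (bin 111011); offset now 30 = byte 3 bit 6; 18 bits remain

Answer: 18 1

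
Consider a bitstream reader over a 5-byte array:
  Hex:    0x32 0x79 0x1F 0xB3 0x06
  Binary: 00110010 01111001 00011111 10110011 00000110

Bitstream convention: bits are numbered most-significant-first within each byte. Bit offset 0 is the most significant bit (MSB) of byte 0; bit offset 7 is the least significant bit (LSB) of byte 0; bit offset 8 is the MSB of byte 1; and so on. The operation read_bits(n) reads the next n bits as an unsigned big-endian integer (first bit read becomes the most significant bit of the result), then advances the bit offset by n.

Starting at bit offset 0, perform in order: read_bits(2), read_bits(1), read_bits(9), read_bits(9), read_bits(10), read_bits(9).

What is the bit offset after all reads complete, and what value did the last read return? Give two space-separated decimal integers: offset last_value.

Answer: 40 262

Derivation:
Read 1: bits[0:2] width=2 -> value=0 (bin 00); offset now 2 = byte 0 bit 2; 38 bits remain
Read 2: bits[2:3] width=1 -> value=1 (bin 1); offset now 3 = byte 0 bit 3; 37 bits remain
Read 3: bits[3:12] width=9 -> value=295 (bin 100100111); offset now 12 = byte 1 bit 4; 28 bits remain
Read 4: bits[12:21] width=9 -> value=291 (bin 100100011); offset now 21 = byte 2 bit 5; 19 bits remain
Read 5: bits[21:31] width=10 -> value=985 (bin 1111011001); offset now 31 = byte 3 bit 7; 9 bits remain
Read 6: bits[31:40] width=9 -> value=262 (bin 100000110); offset now 40 = byte 5 bit 0; 0 bits remain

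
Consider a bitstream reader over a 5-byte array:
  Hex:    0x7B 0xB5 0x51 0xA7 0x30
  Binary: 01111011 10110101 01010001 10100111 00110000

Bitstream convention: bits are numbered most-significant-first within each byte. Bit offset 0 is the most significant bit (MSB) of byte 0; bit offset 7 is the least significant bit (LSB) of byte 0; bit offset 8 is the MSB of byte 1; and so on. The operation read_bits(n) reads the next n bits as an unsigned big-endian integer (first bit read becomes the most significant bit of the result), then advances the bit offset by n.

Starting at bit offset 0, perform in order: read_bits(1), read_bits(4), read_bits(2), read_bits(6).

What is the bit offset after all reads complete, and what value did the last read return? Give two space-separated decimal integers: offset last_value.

Answer: 13 54

Derivation:
Read 1: bits[0:1] width=1 -> value=0 (bin 0); offset now 1 = byte 0 bit 1; 39 bits remain
Read 2: bits[1:5] width=4 -> value=15 (bin 1111); offset now 5 = byte 0 bit 5; 35 bits remain
Read 3: bits[5:7] width=2 -> value=1 (bin 01); offset now 7 = byte 0 bit 7; 33 bits remain
Read 4: bits[7:13] width=6 -> value=54 (bin 110110); offset now 13 = byte 1 bit 5; 27 bits remain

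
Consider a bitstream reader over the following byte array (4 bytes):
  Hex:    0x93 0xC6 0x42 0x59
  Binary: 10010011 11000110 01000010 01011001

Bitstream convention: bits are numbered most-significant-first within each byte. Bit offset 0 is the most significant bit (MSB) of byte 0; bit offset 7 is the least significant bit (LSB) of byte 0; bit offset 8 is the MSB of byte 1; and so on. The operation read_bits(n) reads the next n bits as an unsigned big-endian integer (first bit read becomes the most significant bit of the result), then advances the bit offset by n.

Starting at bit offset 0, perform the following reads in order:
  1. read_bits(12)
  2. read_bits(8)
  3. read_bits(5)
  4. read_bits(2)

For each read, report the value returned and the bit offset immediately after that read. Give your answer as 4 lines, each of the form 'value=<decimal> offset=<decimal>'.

Answer: value=2364 offset=12
value=100 offset=20
value=4 offset=25
value=2 offset=27

Derivation:
Read 1: bits[0:12] width=12 -> value=2364 (bin 100100111100); offset now 12 = byte 1 bit 4; 20 bits remain
Read 2: bits[12:20] width=8 -> value=100 (bin 01100100); offset now 20 = byte 2 bit 4; 12 bits remain
Read 3: bits[20:25] width=5 -> value=4 (bin 00100); offset now 25 = byte 3 bit 1; 7 bits remain
Read 4: bits[25:27] width=2 -> value=2 (bin 10); offset now 27 = byte 3 bit 3; 5 bits remain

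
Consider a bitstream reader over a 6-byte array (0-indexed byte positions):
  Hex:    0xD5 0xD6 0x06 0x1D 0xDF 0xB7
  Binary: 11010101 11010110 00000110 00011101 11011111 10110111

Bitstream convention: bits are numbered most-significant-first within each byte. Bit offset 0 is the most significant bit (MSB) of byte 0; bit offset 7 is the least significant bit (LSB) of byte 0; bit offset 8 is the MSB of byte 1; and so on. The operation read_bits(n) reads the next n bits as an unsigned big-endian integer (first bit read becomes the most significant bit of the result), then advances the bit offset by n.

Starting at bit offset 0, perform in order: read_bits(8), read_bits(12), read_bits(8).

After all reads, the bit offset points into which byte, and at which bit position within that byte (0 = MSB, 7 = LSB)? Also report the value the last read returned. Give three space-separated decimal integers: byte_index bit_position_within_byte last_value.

Answer: 3 4 97

Derivation:
Read 1: bits[0:8] width=8 -> value=213 (bin 11010101); offset now 8 = byte 1 bit 0; 40 bits remain
Read 2: bits[8:20] width=12 -> value=3424 (bin 110101100000); offset now 20 = byte 2 bit 4; 28 bits remain
Read 3: bits[20:28] width=8 -> value=97 (bin 01100001); offset now 28 = byte 3 bit 4; 20 bits remain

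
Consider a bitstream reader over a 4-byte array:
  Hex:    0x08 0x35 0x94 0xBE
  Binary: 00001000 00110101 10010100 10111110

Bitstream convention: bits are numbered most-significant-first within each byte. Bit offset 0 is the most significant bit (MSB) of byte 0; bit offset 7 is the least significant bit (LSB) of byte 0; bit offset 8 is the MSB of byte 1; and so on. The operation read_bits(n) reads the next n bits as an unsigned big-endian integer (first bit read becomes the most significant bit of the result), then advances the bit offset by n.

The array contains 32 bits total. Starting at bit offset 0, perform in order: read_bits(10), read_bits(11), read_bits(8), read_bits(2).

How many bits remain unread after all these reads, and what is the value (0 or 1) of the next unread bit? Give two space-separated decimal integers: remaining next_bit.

Read 1: bits[0:10] width=10 -> value=32 (bin 0000100000); offset now 10 = byte 1 bit 2; 22 bits remain
Read 2: bits[10:21] width=11 -> value=1714 (bin 11010110010); offset now 21 = byte 2 bit 5; 11 bits remain
Read 3: bits[21:29] width=8 -> value=151 (bin 10010111); offset now 29 = byte 3 bit 5; 3 bits remain
Read 4: bits[29:31] width=2 -> value=3 (bin 11); offset now 31 = byte 3 bit 7; 1 bits remain

Answer: 1 0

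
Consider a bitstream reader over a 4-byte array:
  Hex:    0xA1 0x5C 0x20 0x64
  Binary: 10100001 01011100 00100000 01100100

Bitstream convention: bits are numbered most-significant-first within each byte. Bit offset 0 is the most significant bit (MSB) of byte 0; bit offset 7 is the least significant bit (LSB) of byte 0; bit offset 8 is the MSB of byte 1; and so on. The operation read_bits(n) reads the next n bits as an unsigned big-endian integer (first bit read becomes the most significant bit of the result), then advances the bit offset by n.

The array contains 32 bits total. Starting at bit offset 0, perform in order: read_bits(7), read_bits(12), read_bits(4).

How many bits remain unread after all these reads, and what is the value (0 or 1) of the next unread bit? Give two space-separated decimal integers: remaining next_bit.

Read 1: bits[0:7] width=7 -> value=80 (bin 1010000); offset now 7 = byte 0 bit 7; 25 bits remain
Read 2: bits[7:19] width=12 -> value=2785 (bin 101011100001); offset now 19 = byte 2 bit 3; 13 bits remain
Read 3: bits[19:23] width=4 -> value=0 (bin 0000); offset now 23 = byte 2 bit 7; 9 bits remain

Answer: 9 0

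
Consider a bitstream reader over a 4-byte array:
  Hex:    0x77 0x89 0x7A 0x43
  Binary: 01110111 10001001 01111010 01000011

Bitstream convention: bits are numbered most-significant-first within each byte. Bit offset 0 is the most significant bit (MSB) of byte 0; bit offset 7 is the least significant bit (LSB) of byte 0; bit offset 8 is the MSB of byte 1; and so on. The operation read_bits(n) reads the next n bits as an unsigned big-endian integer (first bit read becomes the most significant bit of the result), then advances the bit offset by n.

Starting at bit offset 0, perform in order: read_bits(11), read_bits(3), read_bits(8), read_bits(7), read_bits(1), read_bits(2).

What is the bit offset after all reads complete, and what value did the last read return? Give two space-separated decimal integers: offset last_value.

Answer: 32 3

Derivation:
Read 1: bits[0:11] width=11 -> value=956 (bin 01110111100); offset now 11 = byte 1 bit 3; 21 bits remain
Read 2: bits[11:14] width=3 -> value=2 (bin 010); offset now 14 = byte 1 bit 6; 18 bits remain
Read 3: bits[14:22] width=8 -> value=94 (bin 01011110); offset now 22 = byte 2 bit 6; 10 bits remain
Read 4: bits[22:29] width=7 -> value=72 (bin 1001000); offset now 29 = byte 3 bit 5; 3 bits remain
Read 5: bits[29:30] width=1 -> value=0 (bin 0); offset now 30 = byte 3 bit 6; 2 bits remain
Read 6: bits[30:32] width=2 -> value=3 (bin 11); offset now 32 = byte 4 bit 0; 0 bits remain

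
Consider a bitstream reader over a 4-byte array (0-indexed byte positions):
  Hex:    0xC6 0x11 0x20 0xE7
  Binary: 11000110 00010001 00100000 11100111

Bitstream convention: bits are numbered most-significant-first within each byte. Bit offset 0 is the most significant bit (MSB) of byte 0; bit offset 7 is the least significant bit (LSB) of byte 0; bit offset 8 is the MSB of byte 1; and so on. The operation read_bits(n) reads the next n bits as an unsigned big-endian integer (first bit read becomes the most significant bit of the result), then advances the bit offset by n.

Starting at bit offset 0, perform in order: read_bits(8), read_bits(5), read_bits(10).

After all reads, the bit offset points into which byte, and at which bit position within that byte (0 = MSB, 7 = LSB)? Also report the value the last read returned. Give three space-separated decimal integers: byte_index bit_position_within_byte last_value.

Answer: 2 7 144

Derivation:
Read 1: bits[0:8] width=8 -> value=198 (bin 11000110); offset now 8 = byte 1 bit 0; 24 bits remain
Read 2: bits[8:13] width=5 -> value=2 (bin 00010); offset now 13 = byte 1 bit 5; 19 bits remain
Read 3: bits[13:23] width=10 -> value=144 (bin 0010010000); offset now 23 = byte 2 bit 7; 9 bits remain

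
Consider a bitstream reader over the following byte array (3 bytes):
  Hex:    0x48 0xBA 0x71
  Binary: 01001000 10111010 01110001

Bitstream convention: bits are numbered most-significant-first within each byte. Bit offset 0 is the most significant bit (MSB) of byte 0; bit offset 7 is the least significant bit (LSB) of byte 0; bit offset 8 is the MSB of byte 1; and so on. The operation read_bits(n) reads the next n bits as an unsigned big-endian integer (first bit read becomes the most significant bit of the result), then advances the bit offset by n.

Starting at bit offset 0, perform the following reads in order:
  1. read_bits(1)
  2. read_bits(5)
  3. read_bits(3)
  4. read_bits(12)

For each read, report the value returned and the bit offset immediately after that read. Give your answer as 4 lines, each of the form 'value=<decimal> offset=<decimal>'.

Read 1: bits[0:1] width=1 -> value=0 (bin 0); offset now 1 = byte 0 bit 1; 23 bits remain
Read 2: bits[1:6] width=5 -> value=18 (bin 10010); offset now 6 = byte 0 bit 6; 18 bits remain
Read 3: bits[6:9] width=3 -> value=1 (bin 001); offset now 9 = byte 1 bit 1; 15 bits remain
Read 4: bits[9:21] width=12 -> value=1870 (bin 011101001110); offset now 21 = byte 2 bit 5; 3 bits remain

Answer: value=0 offset=1
value=18 offset=6
value=1 offset=9
value=1870 offset=21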